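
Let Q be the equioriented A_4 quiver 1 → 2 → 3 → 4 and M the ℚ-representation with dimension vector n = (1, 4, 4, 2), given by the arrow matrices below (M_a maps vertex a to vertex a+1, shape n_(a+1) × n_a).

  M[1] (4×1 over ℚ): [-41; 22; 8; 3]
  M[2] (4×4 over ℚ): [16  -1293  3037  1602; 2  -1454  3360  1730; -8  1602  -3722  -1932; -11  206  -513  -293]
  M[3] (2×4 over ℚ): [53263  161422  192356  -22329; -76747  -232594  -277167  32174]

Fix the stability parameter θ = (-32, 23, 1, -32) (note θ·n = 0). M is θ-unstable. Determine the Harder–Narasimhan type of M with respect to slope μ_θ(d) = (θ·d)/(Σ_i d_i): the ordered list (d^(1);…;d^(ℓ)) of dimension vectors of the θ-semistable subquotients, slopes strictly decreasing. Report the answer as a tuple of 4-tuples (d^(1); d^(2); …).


Barcode: M ≅ I[1,2], I[2,2], I[2,4]^2, I[3,3]^2. HN layers by μ_θ (4 steps, strictly decreasing):
  μ^(1)=23; μ^(2)=1; μ^(3)=-8/3; μ^(4)=-32

((0, 2, 0, 0); (0, 0, 2, 0); (0, 2, 2, 2); (1, 0, 0, 0))


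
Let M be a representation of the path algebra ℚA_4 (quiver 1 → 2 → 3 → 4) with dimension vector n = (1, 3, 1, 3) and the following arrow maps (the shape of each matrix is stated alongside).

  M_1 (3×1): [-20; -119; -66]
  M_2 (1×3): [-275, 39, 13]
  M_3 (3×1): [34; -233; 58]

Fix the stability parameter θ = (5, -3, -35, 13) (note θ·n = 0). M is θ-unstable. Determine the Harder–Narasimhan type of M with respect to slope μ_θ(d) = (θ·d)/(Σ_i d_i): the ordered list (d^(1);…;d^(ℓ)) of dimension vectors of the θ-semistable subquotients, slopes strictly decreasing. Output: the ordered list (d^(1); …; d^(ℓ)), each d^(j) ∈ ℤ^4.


Interval decomposition of M: I[1,4], I[2,2]^2, I[4,4]^2.
HN type (ℓ=3): μ^(1)=13; μ^(2)=-3; μ^(3)=-11

((0, 0, 0, 3); (0, 2, 0, 0); (1, 1, 1, 0))


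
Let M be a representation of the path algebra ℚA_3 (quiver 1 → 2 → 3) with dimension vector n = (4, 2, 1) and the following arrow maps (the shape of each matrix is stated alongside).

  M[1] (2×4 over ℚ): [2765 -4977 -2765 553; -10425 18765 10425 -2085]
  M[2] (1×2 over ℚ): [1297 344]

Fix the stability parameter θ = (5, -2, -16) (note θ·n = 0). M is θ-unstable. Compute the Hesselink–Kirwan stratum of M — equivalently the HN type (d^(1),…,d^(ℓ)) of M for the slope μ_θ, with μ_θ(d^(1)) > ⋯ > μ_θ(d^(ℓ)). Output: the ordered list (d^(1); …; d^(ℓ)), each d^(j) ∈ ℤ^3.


Barcode: M ≅ I[1,1]^3, I[1,3], I[2,2]. HN layers by μ_θ (3 steps, strictly decreasing):
  μ^(1)=5; μ^(2)=-2; μ^(3)=-13/3

((3, 0, 0); (0, 1, 0); (1, 1, 1))


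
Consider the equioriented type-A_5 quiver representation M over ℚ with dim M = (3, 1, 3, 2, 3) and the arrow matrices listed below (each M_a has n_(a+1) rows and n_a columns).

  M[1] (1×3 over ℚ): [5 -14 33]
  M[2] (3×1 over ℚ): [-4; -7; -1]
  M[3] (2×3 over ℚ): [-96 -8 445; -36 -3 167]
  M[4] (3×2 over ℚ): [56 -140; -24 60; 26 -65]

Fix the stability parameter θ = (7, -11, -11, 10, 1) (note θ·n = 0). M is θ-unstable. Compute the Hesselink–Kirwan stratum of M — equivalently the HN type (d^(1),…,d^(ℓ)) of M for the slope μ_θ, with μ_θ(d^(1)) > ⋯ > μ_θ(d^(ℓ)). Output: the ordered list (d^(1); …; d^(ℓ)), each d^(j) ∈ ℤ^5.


Interval decomposition of M: I[1,1]^2, I[1,4], I[3,3], I[3,5], I[5,5]^2.
HN type (ℓ=6): μ^(1)=10; μ^(2)=7; μ^(3)=11/2; μ^(4)=1; μ^(5)=-5; μ^(6)=-11

((0, 0, 0, 1, 0); (2, 0, 0, 0, 0); (0, 0, 0, 1, 1); (0, 0, 0, 0, 2); (1, 1, 1, 0, 0); (0, 0, 2, 0, 0))


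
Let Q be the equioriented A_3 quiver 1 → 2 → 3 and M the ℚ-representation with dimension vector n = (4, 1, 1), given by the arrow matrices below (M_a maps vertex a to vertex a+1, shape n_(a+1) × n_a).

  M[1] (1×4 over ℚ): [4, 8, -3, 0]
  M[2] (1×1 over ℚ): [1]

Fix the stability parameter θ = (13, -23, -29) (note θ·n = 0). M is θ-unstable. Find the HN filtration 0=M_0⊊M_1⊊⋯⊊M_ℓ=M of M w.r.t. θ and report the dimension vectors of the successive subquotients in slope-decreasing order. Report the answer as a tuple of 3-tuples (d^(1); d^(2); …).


Via rank(M_{q-1}∘⋯∘M_p): M ≅ I[1,1]^3, I[1,3].
μ_θ-semistable layers: μ^(1)=13; μ^(2)=-13

((3, 0, 0); (1, 1, 1))


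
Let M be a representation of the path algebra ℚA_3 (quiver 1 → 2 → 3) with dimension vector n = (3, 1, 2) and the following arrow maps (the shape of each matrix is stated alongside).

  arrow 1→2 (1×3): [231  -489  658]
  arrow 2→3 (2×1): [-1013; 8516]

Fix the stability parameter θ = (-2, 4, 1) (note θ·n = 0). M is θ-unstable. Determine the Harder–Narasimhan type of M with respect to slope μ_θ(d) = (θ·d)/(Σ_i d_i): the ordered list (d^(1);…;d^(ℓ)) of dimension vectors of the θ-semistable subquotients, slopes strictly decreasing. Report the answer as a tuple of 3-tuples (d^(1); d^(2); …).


Via rank(M_{q-1}∘⋯∘M_p): M ≅ I[1,1]^2, I[1,3], I[3,3].
μ_θ-semistable layers: μ^(1)=5/2; μ^(2)=1; μ^(3)=-2

((0, 1, 1); (0, 0, 1); (3, 0, 0))


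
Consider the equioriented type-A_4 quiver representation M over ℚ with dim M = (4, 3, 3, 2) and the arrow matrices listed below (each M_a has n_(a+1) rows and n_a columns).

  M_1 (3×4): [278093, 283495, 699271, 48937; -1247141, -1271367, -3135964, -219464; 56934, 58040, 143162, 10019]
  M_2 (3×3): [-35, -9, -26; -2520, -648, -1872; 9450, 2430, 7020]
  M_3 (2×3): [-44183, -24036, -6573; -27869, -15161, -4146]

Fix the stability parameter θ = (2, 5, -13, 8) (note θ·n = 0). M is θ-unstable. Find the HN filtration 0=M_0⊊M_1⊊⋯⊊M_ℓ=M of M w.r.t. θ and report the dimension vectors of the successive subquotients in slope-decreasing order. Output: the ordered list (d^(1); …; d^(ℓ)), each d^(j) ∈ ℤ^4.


Barcode: M ≅ I[1,1], I[1,2]^2, I[1,4], I[3,3], I[3,4]. HN layers by μ_θ (5 steps, strictly decreasing):
  μ^(1)=8; μ^(2)=5; μ^(3)=2; μ^(4)=-2; μ^(5)=-13

((0, 0, 0, 2); (0, 2, 0, 0); (3, 0, 0, 0); (1, 1, 1, 0); (0, 0, 2, 0))


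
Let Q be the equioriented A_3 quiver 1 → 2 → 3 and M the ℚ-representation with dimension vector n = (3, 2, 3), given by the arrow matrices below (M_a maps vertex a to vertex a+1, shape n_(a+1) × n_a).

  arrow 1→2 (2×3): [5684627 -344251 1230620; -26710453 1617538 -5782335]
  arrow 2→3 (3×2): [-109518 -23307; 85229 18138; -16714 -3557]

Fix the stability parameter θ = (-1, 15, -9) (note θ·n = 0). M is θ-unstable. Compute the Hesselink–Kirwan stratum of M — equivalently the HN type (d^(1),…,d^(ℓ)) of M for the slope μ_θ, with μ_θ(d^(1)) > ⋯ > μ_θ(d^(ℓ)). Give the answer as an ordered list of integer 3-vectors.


Interval decomposition of M: I[1,1], I[1,3]^2, I[3,3].
HN type (ℓ=3): μ^(1)=3; μ^(2)=-1; μ^(3)=-9

((0, 2, 2); (3, 0, 0); (0, 0, 1))


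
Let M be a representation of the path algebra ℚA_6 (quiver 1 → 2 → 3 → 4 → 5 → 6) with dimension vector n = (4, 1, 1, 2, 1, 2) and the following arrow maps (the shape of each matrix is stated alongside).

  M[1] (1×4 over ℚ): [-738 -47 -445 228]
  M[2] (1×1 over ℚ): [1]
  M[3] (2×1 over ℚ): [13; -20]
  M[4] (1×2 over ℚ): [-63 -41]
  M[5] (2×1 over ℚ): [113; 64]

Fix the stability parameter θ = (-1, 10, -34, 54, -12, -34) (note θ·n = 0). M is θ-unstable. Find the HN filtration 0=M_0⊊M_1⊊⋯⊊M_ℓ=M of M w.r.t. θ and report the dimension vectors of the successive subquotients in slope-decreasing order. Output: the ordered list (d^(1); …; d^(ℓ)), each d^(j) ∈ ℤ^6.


Via rank(M_{q-1}∘⋯∘M_p): M ≅ I[1,1]^3, I[1,6], I[4,4], I[6,6].
μ_θ-semistable layers: μ^(1)=54; μ^(2)=8/3; μ^(3)=-1; μ^(4)=-25/3; μ^(5)=-34

((0, 0, 0, 1, 0, 0); (0, 0, 0, 1, 1, 1); (3, 0, 0, 0, 0, 0); (1, 1, 1, 0, 0, 0); (0, 0, 0, 0, 0, 1))


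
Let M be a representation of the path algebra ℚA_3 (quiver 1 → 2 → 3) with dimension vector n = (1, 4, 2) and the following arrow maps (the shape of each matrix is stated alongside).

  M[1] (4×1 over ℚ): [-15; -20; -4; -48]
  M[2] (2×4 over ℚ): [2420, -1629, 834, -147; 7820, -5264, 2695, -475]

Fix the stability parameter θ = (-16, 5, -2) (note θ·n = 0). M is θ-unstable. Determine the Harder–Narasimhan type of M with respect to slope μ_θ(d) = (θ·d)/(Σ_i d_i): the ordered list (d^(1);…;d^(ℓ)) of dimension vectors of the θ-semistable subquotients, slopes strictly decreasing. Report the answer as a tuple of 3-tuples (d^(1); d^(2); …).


Interval decomposition of M: I[1,2], I[2,2], I[2,3]^2.
HN type (ℓ=3): μ^(1)=5; μ^(2)=3/2; μ^(3)=-16

((0, 2, 0); (0, 2, 2); (1, 0, 0))


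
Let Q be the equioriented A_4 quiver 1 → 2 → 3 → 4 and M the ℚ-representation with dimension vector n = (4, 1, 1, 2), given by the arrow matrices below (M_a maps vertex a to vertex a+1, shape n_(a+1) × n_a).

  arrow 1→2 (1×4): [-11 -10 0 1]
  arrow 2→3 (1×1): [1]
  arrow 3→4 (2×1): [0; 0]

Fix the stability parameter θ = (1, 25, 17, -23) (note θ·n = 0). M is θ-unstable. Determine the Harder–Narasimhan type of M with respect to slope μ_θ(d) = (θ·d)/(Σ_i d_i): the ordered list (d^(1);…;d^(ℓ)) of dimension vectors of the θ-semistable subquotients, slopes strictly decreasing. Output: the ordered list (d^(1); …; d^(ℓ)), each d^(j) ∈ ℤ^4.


Barcode: M ≅ I[1,1]^3, I[1,3], I[4,4]^2. HN layers by μ_θ (3 steps, strictly decreasing):
  μ^(1)=21; μ^(2)=1; μ^(3)=-23

((0, 1, 1, 0); (4, 0, 0, 0); (0, 0, 0, 2))


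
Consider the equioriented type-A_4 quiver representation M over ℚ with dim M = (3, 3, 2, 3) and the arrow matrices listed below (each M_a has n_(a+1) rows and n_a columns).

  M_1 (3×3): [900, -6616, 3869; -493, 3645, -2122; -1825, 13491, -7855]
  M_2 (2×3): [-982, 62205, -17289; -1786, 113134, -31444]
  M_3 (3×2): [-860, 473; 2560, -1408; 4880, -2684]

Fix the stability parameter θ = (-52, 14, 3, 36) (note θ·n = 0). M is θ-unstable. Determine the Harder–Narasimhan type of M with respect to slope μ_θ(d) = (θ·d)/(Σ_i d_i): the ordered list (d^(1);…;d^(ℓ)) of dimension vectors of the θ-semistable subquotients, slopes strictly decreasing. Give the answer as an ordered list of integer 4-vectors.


Barcode: M ≅ I[1,2], I[1,3], I[1,4], I[4,4]^2. HN layers by μ_θ (4 steps, strictly decreasing):
  μ^(1)=36; μ^(2)=14; μ^(3)=17/2; μ^(4)=-52

((0, 0, 0, 3); (0, 1, 0, 0); (0, 2, 2, 0); (3, 0, 0, 0))


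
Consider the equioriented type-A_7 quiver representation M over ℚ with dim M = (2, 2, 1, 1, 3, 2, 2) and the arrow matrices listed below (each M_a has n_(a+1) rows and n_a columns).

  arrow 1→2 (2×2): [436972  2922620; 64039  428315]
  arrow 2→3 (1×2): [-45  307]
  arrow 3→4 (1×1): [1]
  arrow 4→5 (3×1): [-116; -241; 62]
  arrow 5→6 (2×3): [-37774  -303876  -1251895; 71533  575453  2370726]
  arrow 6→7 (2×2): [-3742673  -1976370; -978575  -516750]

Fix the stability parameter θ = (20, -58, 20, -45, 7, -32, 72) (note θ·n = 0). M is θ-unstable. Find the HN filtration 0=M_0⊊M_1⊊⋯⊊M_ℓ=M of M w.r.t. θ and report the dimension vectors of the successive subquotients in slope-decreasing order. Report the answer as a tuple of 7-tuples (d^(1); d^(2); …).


Interval decomposition of M: I[1,1], I[1,6], I[2,2], I[5,5], I[5,7], I[7,7].
HN type (ℓ=6): μ^(1)=72; μ^(2)=20; μ^(3)=7; μ^(4)=-25/2; μ^(5)=-19; μ^(6)=-58

((0, 0, 0, 0, 0, 0, 2); (1, 0, 0, 0, 0, 0, 0); (0, 0, 0, 0, 1, 0, 0); (0, 0, 1, 1, 2, 2, 0); (1, 1, 0, 0, 0, 0, 0); (0, 1, 0, 0, 0, 0, 0))


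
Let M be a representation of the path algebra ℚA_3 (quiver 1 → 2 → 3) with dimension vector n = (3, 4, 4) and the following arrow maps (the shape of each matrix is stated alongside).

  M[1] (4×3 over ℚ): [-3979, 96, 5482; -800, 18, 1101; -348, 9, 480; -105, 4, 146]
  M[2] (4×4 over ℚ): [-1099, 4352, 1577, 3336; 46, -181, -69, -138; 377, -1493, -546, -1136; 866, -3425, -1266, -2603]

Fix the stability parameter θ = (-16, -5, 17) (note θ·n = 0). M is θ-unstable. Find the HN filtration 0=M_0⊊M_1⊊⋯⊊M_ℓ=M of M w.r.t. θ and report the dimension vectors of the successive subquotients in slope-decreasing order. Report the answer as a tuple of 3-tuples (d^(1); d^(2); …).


Interval decomposition of M: I[1,3]^3, I[2,3].
HN type (ℓ=3): μ^(1)=17; μ^(2)=-5; μ^(3)=-16

((0, 0, 4); (0, 4, 0); (3, 0, 0))


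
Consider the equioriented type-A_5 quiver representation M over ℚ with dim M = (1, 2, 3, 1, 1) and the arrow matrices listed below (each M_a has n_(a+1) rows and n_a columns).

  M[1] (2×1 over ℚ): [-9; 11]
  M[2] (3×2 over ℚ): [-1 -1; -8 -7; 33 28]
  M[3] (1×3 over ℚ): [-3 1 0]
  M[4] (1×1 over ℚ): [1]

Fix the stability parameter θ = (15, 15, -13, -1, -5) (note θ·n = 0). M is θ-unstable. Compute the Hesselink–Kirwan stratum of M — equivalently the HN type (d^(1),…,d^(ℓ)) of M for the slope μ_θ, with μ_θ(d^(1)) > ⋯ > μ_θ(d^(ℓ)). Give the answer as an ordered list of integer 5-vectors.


Barcode: M ≅ I[1,5], I[2,3], I[3,3]. HN layers by μ_θ (3 steps, strictly decreasing):
  μ^(1)=11/5; μ^(2)=1; μ^(3)=-13

((1, 1, 1, 1, 1); (0, 1, 1, 0, 0); (0, 0, 1, 0, 0))


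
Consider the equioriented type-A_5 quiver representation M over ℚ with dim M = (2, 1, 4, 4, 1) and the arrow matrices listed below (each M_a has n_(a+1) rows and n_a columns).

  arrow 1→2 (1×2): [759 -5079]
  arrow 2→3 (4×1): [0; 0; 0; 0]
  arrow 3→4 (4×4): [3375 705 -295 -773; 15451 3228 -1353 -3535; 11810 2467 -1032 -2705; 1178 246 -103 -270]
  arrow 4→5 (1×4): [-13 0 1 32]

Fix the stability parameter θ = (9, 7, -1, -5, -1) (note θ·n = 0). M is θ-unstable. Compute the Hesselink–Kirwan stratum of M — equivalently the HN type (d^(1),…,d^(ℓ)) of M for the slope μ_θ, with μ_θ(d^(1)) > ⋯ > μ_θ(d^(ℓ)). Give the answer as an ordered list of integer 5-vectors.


Via rank(M_{q-1}∘⋯∘M_p): M ≅ I[1,1], I[1,2], I[3,4]^3, I[3,5].
μ_θ-semistable layers: μ^(1)=9; μ^(2)=8; μ^(3)=-1; μ^(4)=-3

((1, 0, 0, 0, 0); (1, 1, 0, 0, 0); (0, 0, 0, 0, 1); (0, 0, 4, 4, 0))


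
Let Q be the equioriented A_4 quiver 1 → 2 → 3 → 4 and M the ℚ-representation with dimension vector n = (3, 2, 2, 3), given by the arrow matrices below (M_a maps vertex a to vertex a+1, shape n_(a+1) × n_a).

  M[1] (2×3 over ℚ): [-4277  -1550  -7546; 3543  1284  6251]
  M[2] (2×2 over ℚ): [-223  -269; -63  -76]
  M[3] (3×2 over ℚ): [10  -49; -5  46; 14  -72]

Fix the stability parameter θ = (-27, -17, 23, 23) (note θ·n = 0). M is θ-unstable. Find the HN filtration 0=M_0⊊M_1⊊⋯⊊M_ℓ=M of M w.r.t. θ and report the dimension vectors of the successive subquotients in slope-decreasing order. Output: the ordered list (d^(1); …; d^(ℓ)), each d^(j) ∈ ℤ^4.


Interval decomposition of M: I[1,1], I[1,4]^2, I[4,4].
HN type (ℓ=3): μ^(1)=23; μ^(2)=-17; μ^(3)=-27

((0, 0, 2, 3); (0, 2, 0, 0); (3, 0, 0, 0))


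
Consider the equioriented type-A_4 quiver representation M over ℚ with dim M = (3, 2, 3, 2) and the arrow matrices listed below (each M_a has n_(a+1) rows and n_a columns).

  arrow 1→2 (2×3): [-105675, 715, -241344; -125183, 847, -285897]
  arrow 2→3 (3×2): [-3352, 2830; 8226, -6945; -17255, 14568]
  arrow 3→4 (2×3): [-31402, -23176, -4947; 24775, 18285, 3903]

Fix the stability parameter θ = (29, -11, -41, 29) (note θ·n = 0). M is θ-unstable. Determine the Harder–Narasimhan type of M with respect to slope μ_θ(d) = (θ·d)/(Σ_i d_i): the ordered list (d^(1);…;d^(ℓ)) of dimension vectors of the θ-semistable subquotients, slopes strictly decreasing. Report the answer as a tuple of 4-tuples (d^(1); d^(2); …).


Interval decomposition of M: I[1,1], I[1,4]^2, I[3,3].
HN type (ℓ=3): μ^(1)=29; μ^(2)=-23/3; μ^(3)=-41

((1, 0, 0, 2); (2, 2, 2, 0); (0, 0, 1, 0))


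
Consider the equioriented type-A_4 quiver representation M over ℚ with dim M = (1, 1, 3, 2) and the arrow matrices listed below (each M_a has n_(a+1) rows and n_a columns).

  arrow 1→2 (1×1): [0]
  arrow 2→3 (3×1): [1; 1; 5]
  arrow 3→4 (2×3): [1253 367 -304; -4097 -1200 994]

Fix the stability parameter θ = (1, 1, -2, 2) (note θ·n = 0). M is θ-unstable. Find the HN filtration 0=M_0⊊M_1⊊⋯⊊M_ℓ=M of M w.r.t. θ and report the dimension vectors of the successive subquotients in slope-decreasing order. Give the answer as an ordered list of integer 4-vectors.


Interval decomposition of M: I[1,1], I[2,4], I[3,3], I[3,4].
HN type (ℓ=4): μ^(1)=2; μ^(2)=1; μ^(3)=-1/2; μ^(4)=-2

((0, 0, 0, 2); (1, 0, 0, 0); (0, 1, 1, 0); (0, 0, 2, 0))


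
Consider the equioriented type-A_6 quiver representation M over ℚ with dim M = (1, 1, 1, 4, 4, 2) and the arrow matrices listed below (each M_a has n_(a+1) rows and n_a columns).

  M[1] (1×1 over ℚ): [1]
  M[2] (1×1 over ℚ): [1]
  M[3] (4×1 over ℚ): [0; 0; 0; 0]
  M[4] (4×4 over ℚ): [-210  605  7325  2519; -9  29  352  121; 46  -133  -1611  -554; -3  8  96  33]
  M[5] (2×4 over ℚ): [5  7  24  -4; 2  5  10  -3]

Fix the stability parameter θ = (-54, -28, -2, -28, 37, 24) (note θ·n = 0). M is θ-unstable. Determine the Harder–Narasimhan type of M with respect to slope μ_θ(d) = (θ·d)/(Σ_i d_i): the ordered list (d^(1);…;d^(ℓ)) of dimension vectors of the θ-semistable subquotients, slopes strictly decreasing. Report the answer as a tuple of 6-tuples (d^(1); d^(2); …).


Barcode: M ≅ I[1,3], I[4,5]^2, I[4,6]^2. HN layers by μ_θ (5 steps, strictly decreasing):
  μ^(1)=37; μ^(2)=61/2; μ^(3)=-2; μ^(4)=-28; μ^(5)=-54

((0, 0, 0, 0, 2, 0); (0, 0, 0, 0, 2, 2); (0, 0, 1, 0, 0, 0); (0, 1, 0, 4, 0, 0); (1, 0, 0, 0, 0, 0))


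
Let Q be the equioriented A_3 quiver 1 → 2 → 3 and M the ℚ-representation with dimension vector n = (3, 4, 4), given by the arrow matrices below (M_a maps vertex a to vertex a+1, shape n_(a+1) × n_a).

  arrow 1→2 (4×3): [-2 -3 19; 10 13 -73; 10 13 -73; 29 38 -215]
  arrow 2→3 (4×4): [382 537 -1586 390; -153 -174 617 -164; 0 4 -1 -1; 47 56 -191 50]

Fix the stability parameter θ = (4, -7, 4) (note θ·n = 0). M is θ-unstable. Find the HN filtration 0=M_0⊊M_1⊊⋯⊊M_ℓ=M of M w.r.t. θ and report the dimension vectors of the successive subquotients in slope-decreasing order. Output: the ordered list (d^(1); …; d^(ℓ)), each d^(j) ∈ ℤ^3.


Interval decomposition of M: I[1,1], I[1,3]^2, I[2,3]^2.
HN type (ℓ=3): μ^(1)=4; μ^(2)=-3/2; μ^(3)=-7

((1, 0, 4); (2, 2, 0); (0, 2, 0))


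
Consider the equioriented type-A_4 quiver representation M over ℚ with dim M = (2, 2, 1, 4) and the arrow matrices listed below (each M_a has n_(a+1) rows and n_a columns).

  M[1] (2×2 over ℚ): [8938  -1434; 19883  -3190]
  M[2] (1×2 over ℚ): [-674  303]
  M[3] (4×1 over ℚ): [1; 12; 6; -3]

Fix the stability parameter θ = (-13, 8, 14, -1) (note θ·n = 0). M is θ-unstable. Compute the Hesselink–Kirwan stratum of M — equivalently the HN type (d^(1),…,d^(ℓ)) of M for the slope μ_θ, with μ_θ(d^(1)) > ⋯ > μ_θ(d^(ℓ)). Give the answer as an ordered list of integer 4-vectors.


Interval decomposition of M: I[1,2], I[1,4], I[4,4]^3.
HN type (ℓ=4): μ^(1)=8; μ^(2)=7; μ^(3)=-1; μ^(4)=-13

((0, 1, 0, 0); (0, 1, 1, 1); (0, 0, 0, 3); (2, 0, 0, 0))


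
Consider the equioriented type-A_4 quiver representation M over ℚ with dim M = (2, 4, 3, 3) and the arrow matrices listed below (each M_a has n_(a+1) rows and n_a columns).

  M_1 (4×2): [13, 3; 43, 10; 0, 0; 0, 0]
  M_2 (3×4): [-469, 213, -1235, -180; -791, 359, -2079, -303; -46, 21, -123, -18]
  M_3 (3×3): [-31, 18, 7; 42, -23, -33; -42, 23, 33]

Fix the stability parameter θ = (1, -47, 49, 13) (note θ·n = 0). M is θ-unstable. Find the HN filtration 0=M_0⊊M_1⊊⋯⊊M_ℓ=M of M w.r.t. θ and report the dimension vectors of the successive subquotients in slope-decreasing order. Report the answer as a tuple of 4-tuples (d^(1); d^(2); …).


Via rank(M_{q-1}∘⋯∘M_p): M ≅ I[1,4]^2, I[2,2], I[2,3], I[4,4].
μ_θ-semistable layers: μ^(1)=49; μ^(2)=31; μ^(3)=13; μ^(4)=-23; μ^(5)=-47

((0, 0, 1, 0); (0, 0, 2, 2); (0, 0, 0, 1); (2, 2, 0, 0); (0, 2, 0, 0))


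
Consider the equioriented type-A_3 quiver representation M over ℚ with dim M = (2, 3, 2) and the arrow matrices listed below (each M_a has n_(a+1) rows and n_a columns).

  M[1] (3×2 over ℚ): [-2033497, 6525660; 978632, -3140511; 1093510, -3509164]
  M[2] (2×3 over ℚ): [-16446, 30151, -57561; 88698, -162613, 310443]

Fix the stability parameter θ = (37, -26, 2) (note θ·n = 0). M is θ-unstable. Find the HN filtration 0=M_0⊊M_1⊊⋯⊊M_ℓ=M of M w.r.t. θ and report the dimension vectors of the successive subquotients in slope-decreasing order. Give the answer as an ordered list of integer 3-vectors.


Interval decomposition of M: I[1,2], I[1,3], I[2,2], I[3,3].
HN type (ℓ=4): μ^(1)=11/2; μ^(2)=13/3; μ^(3)=2; μ^(4)=-26

((1, 1, 0); (1, 1, 1); (0, 0, 1); (0, 1, 0))


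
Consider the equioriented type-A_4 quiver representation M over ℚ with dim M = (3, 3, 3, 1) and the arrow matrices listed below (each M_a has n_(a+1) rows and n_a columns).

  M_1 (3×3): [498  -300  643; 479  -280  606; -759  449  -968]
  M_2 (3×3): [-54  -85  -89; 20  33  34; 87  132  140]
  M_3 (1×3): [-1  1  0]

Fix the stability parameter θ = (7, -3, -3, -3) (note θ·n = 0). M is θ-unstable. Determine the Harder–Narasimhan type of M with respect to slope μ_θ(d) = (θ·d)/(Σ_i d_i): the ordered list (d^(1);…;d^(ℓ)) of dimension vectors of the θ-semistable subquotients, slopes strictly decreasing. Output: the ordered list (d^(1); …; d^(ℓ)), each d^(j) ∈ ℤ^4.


Interval decomposition of M: I[1,3]^2, I[1,4].
HN type (ℓ=2): μ^(1)=1/3; μ^(2)=-1/2

((2, 2, 2, 0); (1, 1, 1, 1))


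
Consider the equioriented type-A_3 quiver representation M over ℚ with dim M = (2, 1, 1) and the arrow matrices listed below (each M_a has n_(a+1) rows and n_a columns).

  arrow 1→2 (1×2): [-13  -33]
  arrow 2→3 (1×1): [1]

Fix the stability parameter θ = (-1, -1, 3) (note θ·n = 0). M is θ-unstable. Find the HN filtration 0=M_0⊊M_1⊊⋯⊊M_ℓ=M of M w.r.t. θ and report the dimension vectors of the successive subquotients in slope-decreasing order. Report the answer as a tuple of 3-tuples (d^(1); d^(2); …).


Via rank(M_{q-1}∘⋯∘M_p): M ≅ I[1,1], I[1,3].
μ_θ-semistable layers: μ^(1)=3; μ^(2)=-1

((0, 0, 1); (2, 1, 0))


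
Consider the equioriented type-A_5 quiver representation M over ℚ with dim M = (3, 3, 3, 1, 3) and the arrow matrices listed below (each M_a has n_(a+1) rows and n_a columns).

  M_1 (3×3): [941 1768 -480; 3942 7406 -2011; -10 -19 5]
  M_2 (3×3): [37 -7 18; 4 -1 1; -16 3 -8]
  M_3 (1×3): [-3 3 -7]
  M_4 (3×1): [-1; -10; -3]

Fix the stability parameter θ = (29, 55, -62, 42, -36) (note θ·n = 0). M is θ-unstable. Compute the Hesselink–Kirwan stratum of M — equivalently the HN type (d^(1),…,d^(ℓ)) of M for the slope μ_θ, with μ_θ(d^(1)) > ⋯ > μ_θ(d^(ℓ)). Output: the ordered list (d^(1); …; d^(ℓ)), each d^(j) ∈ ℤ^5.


Barcode: M ≅ I[1,3]^2, I[1,5], I[5,5]^2. HN layers by μ_θ (3 steps, strictly decreasing):
  μ^(1)=22/3; μ^(2)=28/5; μ^(3)=-36

((2, 2, 2, 0, 0); (1, 1, 1, 1, 1); (0, 0, 0, 0, 2))


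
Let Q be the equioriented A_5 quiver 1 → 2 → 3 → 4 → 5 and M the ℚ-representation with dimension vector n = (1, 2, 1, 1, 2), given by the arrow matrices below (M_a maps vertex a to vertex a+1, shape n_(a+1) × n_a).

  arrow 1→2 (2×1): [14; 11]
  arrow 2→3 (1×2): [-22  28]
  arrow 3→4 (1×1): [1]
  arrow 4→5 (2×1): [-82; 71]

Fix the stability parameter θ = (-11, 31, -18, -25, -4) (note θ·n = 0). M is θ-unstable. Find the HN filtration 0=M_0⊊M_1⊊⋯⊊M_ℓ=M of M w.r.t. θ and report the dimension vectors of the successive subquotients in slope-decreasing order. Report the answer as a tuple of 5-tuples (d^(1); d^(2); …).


Interval decomposition of M: I[1,2], I[2,5], I[5,5].
HN type (ℓ=3): μ^(1)=31; μ^(2)=-4; μ^(3)=-11

((0, 1, 0, 0, 0); (0, 1, 1, 1, 2); (1, 0, 0, 0, 0))


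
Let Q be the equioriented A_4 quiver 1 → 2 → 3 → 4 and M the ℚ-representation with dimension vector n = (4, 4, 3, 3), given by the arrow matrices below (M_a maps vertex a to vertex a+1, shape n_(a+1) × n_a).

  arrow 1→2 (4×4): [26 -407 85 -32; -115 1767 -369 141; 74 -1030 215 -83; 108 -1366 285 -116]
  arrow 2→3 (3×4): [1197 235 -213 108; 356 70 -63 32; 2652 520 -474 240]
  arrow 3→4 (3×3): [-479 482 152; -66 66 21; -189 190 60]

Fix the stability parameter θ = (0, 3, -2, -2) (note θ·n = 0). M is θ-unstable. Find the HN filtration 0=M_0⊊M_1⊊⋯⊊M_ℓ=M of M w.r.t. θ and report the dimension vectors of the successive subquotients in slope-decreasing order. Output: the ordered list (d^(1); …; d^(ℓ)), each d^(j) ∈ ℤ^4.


Via rank(M_{q-1}∘⋯∘M_p): M ≅ I[1,2]^2, I[1,3], I[1,4], I[3,4], I[4,4].
μ_θ-semistable layers: μ^(1)=3; μ^(2)=1/2; μ^(3)=0; μ^(4)=-1/4; μ^(5)=-2

((0, 2, 0, 0); (0, 1, 1, 0); (3, 0, 0, 0); (1, 1, 1, 1); (0, 0, 1, 2))


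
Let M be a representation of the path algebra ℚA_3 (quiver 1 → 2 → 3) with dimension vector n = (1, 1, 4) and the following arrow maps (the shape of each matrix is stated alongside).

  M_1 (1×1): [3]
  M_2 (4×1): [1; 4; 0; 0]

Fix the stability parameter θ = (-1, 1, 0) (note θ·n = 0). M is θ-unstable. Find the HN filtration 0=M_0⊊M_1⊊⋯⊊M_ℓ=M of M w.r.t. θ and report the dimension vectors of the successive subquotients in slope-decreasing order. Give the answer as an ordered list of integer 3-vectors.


Interval decomposition of M: I[1,3], I[3,3]^3.
HN type (ℓ=3): μ^(1)=1/2; μ^(2)=0; μ^(3)=-1

((0, 1, 1); (0, 0, 3); (1, 0, 0))


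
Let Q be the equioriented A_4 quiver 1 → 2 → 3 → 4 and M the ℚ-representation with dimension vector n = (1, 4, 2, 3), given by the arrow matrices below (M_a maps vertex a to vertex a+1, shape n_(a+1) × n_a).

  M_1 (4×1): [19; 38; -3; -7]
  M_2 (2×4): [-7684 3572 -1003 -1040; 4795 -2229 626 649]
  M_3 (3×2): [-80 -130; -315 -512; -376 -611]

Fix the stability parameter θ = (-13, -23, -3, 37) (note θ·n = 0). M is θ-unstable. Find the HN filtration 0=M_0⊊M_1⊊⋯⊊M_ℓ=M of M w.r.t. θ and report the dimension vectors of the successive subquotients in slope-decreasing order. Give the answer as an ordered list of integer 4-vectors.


Via rank(M_{q-1}∘⋯∘M_p): M ≅ I[1,4], I[2,2]^2, I[2,4], I[4,4].
μ_θ-semistable layers: μ^(1)=37; μ^(2)=-3; μ^(3)=-18; μ^(4)=-23

((0, 0, 0, 3); (0, 0, 2, 0); (1, 1, 0, 0); (0, 3, 0, 0))


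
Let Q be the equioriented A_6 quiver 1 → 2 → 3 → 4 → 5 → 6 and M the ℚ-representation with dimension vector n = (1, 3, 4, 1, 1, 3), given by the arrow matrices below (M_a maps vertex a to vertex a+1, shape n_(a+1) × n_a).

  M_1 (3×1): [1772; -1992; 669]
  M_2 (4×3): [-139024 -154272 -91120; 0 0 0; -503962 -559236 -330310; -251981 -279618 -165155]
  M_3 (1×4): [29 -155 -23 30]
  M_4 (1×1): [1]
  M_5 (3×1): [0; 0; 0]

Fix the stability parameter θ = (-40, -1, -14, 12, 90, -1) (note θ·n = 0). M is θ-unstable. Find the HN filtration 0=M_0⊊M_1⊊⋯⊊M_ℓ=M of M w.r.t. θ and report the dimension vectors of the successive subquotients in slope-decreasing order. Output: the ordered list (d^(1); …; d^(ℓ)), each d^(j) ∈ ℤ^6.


Barcode: M ≅ I[1,3], I[2,2]^2, I[3,3]^2, I[3,5], I[6,6]^3. HN layers by μ_θ (6 steps, strictly decreasing):
  μ^(1)=90; μ^(2)=12; μ^(3)=-1; μ^(4)=-15/2; μ^(5)=-14; μ^(6)=-40

((0, 0, 0, 0, 1, 0); (0, 0, 0, 1, 0, 0); (0, 2, 0, 0, 0, 3); (0, 1, 1, 0, 0, 0); (0, 0, 3, 0, 0, 0); (1, 0, 0, 0, 0, 0))


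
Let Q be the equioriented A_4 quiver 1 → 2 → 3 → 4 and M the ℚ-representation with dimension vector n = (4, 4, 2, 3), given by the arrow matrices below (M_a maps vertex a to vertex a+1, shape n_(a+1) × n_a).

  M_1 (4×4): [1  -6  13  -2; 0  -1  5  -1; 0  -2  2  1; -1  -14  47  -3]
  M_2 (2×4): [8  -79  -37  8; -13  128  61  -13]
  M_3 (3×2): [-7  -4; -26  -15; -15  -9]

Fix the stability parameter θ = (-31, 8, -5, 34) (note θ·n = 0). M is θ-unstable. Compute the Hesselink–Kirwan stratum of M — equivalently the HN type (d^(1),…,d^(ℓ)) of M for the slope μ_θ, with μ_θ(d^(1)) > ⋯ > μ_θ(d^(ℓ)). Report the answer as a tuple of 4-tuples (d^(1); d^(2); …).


Interval decomposition of M: I[1,1], I[1,2], I[1,4]^2, I[2,2], I[4,4].
HN type (ℓ=4): μ^(1)=34; μ^(2)=8; μ^(3)=3/2; μ^(4)=-31

((0, 0, 0, 3); (0, 2, 0, 0); (0, 2, 2, 0); (4, 0, 0, 0))


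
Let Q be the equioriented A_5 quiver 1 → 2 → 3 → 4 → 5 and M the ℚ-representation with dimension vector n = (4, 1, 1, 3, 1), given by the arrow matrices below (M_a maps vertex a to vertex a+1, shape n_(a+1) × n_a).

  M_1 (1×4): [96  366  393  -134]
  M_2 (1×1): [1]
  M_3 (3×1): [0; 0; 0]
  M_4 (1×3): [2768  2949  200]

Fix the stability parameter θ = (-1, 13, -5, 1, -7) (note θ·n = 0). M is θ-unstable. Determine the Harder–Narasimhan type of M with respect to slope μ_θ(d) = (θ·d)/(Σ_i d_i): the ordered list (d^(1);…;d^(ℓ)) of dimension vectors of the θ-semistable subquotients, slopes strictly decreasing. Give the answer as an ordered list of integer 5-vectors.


Barcode: M ≅ I[1,1]^3, I[1,3], I[4,4]^2, I[4,5]. HN layers by μ_θ (4 steps, strictly decreasing):
  μ^(1)=4; μ^(2)=1; μ^(3)=-1; μ^(4)=-3

((0, 1, 1, 0, 0); (0, 0, 0, 2, 0); (4, 0, 0, 0, 0); (0, 0, 0, 1, 1))


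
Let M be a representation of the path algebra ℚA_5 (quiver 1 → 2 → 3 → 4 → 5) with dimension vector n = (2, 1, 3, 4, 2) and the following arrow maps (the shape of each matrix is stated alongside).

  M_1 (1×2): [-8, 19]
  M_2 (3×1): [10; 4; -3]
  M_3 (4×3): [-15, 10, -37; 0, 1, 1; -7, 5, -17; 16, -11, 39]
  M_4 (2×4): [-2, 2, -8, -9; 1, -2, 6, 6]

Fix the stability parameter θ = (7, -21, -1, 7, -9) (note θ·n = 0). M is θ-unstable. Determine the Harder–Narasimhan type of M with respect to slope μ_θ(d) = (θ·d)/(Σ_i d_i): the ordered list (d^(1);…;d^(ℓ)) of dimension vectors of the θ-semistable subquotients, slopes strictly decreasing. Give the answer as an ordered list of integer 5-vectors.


Via rank(M_{q-1}∘⋯∘M_p): M ≅ I[1,1], I[1,5], I[3,4], I[3,5], I[4,4].
μ_θ-semistable layers: μ^(1)=7; μ^(2)=-1; μ^(3)=-7

((1, 0, 0, 2, 0); (0, 0, 3, 2, 2); (1, 1, 0, 0, 0))


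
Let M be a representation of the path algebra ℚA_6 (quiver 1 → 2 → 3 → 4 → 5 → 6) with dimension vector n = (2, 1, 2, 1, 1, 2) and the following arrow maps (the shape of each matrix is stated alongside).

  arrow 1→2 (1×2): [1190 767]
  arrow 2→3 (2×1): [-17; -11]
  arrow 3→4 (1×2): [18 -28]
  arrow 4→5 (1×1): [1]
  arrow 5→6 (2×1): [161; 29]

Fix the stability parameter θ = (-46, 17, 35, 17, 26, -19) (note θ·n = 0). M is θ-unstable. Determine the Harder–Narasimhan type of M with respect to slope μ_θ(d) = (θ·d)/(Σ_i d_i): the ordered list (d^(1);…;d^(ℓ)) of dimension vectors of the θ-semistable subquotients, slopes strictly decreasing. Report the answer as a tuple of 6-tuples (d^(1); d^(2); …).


Via rank(M_{q-1}∘⋯∘M_p): M ≅ I[1,1], I[1,6], I[3,3], I[6,6].
μ_θ-semistable layers: μ^(1)=35; μ^(2)=76/5; μ^(3)=-19; μ^(4)=-46

((0, 0, 1, 0, 0, 0); (0, 1, 1, 1, 1, 1); (0, 0, 0, 0, 0, 1); (2, 0, 0, 0, 0, 0))


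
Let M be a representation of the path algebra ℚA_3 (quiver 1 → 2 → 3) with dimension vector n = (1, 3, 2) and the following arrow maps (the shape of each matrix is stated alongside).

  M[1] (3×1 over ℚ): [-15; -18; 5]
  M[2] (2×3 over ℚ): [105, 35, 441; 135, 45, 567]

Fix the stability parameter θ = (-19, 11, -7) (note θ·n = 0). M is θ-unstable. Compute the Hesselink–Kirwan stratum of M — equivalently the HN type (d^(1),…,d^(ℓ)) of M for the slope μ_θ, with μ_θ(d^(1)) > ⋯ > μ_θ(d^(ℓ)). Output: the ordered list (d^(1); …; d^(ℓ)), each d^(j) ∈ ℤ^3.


Via rank(M_{q-1}∘⋯∘M_p): M ≅ I[1,2], I[2,2], I[2,3], I[3,3].
μ_θ-semistable layers: μ^(1)=11; μ^(2)=2; μ^(3)=-7; μ^(4)=-19

((0, 2, 0); (0, 1, 1); (0, 0, 1); (1, 0, 0))


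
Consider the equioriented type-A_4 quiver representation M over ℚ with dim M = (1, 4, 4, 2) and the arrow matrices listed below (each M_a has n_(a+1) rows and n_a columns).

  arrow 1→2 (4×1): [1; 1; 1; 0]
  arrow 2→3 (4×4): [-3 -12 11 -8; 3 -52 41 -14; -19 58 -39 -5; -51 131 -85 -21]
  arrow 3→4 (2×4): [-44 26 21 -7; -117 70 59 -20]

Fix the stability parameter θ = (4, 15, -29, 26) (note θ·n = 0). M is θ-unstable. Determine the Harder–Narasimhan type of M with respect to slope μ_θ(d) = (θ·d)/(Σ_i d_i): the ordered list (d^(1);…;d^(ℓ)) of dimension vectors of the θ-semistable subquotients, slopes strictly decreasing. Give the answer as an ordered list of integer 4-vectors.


Via rank(M_{q-1}∘⋯∘M_p): M ≅ I[1,4], I[2,3]^2, I[2,4].
μ_θ-semistable layers: μ^(1)=26; μ^(2)=-10/3; μ^(3)=-7

((0, 0, 0, 2); (1, 1, 1, 0); (0, 3, 3, 0))


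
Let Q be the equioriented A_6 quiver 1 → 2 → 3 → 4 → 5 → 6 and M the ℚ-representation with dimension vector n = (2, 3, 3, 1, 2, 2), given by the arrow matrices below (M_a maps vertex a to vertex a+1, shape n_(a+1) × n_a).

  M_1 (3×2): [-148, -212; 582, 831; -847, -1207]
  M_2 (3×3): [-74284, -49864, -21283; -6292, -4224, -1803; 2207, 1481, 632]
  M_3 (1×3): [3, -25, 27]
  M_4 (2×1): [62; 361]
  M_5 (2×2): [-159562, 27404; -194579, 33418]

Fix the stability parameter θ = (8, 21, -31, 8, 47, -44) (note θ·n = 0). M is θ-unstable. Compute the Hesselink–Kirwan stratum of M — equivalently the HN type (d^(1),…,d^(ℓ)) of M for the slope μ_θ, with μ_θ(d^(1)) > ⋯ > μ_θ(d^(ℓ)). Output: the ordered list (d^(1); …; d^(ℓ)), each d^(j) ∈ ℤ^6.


Barcode: M ≅ I[1,3], I[1,5], I[2,2], I[3,3], I[5,6], I[6,6]. HN layers by μ_θ (7 steps, strictly decreasing):
  μ^(1)=47; μ^(2)=21; μ^(3)=8; μ^(4)=3/2; μ^(5)=-2/3; μ^(6)=-31; μ^(7)=-44

((0, 0, 0, 0, 1, 0); (0, 1, 0, 0, 0, 0); (0, 0, 0, 1, 0, 0); (0, 0, 0, 0, 1, 1); (2, 2, 2, 0, 0, 0); (0, 0, 1, 0, 0, 0); (0, 0, 0, 0, 0, 1))


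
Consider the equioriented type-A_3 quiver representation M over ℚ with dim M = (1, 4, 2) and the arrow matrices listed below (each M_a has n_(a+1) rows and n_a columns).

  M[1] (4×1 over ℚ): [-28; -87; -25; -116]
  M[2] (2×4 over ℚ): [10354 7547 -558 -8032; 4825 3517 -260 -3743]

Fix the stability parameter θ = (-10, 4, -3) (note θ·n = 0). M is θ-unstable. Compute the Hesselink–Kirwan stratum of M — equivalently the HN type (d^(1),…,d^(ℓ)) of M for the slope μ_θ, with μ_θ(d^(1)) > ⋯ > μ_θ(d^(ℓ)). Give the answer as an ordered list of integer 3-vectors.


Interval decomposition of M: I[1,3], I[2,2]^2, I[2,3].
HN type (ℓ=3): μ^(1)=4; μ^(2)=1/2; μ^(3)=-10

((0, 2, 0); (0, 2, 2); (1, 0, 0))


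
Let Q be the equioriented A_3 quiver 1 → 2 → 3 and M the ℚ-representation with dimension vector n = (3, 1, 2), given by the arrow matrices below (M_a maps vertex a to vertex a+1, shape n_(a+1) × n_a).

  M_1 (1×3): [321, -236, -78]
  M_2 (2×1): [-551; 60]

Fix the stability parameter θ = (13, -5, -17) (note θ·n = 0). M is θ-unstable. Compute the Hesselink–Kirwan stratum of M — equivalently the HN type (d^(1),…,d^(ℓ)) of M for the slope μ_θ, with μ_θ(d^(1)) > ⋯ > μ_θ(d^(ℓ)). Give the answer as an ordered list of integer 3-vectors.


Interval decomposition of M: I[1,1]^2, I[1,3], I[3,3].
HN type (ℓ=3): μ^(1)=13; μ^(2)=-3; μ^(3)=-17

((2, 0, 0); (1, 1, 1); (0, 0, 1))


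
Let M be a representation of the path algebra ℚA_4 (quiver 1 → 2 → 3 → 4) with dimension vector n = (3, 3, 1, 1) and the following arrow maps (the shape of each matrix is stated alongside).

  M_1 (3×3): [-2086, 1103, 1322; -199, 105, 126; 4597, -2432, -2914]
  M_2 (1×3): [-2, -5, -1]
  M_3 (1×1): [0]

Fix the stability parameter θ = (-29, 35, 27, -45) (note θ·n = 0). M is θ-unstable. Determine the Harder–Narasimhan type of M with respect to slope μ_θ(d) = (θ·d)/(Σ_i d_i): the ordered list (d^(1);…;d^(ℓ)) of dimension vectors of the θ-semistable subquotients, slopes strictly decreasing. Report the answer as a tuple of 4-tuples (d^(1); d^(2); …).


Barcode: M ≅ I[1,2]^2, I[1,3], I[4,4]. HN layers by μ_θ (4 steps, strictly decreasing):
  μ^(1)=35; μ^(2)=31; μ^(3)=-29; μ^(4)=-45

((0, 2, 0, 0); (0, 1, 1, 0); (3, 0, 0, 0); (0, 0, 0, 1))


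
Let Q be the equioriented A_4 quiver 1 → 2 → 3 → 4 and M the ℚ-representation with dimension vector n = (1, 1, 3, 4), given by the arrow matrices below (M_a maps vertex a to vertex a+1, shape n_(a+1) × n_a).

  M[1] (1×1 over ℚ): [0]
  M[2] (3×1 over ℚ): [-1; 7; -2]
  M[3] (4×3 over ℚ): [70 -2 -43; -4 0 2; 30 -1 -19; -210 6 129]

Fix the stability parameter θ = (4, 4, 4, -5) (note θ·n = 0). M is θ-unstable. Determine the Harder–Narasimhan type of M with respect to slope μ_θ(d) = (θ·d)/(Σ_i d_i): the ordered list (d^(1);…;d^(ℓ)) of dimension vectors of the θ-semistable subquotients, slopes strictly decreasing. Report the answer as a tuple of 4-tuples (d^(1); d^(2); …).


Interval decomposition of M: I[1,1], I[2,4], I[3,3], I[3,4], I[4,4]^2.
HN type (ℓ=4): μ^(1)=4; μ^(2)=1; μ^(3)=-1/2; μ^(4)=-5

((1, 0, 1, 0); (0, 1, 1, 1); (0, 0, 1, 1); (0, 0, 0, 2))


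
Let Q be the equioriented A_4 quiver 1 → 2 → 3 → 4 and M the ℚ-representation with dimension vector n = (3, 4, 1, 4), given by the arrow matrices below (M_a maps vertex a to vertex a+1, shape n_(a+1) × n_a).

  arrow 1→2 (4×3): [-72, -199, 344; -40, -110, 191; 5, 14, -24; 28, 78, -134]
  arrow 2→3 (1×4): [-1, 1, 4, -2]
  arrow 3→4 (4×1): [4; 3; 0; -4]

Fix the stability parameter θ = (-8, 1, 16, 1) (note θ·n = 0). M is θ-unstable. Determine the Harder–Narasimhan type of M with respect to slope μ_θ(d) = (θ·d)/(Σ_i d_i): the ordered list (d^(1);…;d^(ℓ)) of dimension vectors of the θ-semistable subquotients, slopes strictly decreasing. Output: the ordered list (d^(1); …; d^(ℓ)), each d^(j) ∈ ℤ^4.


Interval decomposition of M: I[1,2]^2, I[1,4], I[2,2], I[4,4]^3.
HN type (ℓ=3): μ^(1)=17/2; μ^(2)=1; μ^(3)=-8

((0, 0, 1, 1); (0, 4, 0, 3); (3, 0, 0, 0))


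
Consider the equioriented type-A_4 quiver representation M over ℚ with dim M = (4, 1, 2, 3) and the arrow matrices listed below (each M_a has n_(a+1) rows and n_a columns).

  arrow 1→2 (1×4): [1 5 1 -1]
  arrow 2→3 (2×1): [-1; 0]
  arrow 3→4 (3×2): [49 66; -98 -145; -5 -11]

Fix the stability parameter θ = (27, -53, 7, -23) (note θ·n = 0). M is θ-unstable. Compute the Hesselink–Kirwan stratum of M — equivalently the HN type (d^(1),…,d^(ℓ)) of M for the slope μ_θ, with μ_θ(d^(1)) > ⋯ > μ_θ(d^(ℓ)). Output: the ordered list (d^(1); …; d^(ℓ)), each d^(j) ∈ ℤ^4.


Via rank(M_{q-1}∘⋯∘M_p): M ≅ I[1,1]^3, I[1,4], I[3,4], I[4,4].
μ_θ-semistable layers: μ^(1)=27; μ^(2)=-8; μ^(3)=-13; μ^(4)=-23

((3, 0, 0, 0); (0, 0, 2, 2); (1, 1, 0, 0); (0, 0, 0, 1))


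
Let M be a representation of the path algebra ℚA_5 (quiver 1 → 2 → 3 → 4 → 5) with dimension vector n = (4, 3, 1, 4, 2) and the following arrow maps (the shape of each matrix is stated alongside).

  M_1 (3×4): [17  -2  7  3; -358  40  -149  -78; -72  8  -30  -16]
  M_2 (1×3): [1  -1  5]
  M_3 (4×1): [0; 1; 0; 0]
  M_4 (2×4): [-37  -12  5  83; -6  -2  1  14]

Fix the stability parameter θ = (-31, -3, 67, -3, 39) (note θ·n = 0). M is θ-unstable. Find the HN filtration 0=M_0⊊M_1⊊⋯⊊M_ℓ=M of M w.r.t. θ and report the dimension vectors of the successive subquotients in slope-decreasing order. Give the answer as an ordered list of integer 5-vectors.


Barcode: M ≅ I[1,1]^2, I[1,2], I[1,5], I[2,2], I[4,4]^2, I[4,5]. HN layers by μ_θ (4 steps, strictly decreasing):
  μ^(1)=39; μ^(2)=32; μ^(3)=-3; μ^(4)=-31

((0, 0, 0, 0, 2); (0, 0, 1, 1, 0); (0, 3, 0, 3, 0); (4, 0, 0, 0, 0))


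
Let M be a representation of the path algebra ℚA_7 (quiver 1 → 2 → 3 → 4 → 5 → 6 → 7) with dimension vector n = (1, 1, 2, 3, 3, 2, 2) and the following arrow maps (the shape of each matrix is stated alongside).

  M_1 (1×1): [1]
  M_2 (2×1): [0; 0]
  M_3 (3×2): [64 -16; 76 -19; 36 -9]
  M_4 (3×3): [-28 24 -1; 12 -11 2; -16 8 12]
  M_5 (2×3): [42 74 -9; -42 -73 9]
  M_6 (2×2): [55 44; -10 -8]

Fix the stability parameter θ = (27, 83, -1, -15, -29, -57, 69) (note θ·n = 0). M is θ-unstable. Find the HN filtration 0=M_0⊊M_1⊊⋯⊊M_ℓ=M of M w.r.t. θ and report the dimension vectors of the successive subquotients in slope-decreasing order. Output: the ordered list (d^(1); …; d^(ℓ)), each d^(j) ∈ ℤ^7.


Barcode: M ≅ I[1,2], I[3,3], I[3,6], I[4,4], I[4,7], I[5,5], I[7,7]. HN layers by μ_θ (8 steps, strictly decreasing):
  μ^(1)=83; μ^(2)=69; μ^(3)=27; μ^(4)=-1; μ^(5)=-15; μ^(6)=-51/2; μ^(7)=-29; μ^(8)=-101/3

((0, 1, 0, 0, 0, 0, 0); (0, 0, 0, 0, 0, 0, 2); (1, 0, 0, 0, 0, 0, 0); (0, 0, 1, 0, 0, 0, 0); (0, 0, 0, 1, 0, 0, 0); (0, 0, 1, 1, 1, 1, 0); (0, 0, 0, 0, 1, 0, 0); (0, 0, 0, 1, 1, 1, 0))
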